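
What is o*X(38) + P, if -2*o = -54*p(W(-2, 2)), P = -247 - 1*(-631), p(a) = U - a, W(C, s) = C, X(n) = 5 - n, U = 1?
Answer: -2289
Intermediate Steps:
p(a) = 1 - a
P = 384 (P = -247 + 631 = 384)
o = 81 (o = -(-27)*(1 - 1*(-2)) = -(-27)*(1 + 2) = -(-27)*3 = -½*(-162) = 81)
o*X(38) + P = 81*(5 - 1*38) + 384 = 81*(5 - 38) + 384 = 81*(-33) + 384 = -2673 + 384 = -2289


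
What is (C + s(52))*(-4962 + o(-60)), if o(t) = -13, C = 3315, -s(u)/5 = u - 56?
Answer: -16591625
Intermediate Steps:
s(u) = 280 - 5*u (s(u) = -5*(u - 56) = -5*(-56 + u) = 280 - 5*u)
(C + s(52))*(-4962 + o(-60)) = (3315 + (280 - 5*52))*(-4962 - 13) = (3315 + (280 - 260))*(-4975) = (3315 + 20)*(-4975) = 3335*(-4975) = -16591625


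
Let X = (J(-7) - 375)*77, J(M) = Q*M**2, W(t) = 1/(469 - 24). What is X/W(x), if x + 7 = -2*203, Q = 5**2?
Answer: 29125250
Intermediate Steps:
Q = 25
x = -413 (x = -7 - 2*203 = -7 - 406 = -413)
W(t) = 1/445
J(M) = 25*M**2
X = 65450 (X = (25*(-7)**2 - 375)*77 = (25*49 - 375)*77 = (1225 - 375)*77 = 850*77 = 65450)
X/W(x) = 65450/(1/445) = 65450*445 = 29125250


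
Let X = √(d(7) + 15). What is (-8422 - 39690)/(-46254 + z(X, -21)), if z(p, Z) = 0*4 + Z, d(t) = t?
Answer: 48112/46275 ≈ 1.0397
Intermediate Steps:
X = √22 (X = √(7 + 15) = √22 ≈ 4.6904)
z(p, Z) = Z (z(p, Z) = 0 + Z = Z)
(-8422 - 39690)/(-46254 + z(X, -21)) = (-8422 - 39690)/(-46254 - 21) = -48112/(-46275) = -48112*(-1/46275) = 48112/46275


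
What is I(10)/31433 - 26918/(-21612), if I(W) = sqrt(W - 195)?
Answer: 13459/10806 + I*sqrt(185)/31433 ≈ 1.2455 + 0.00043271*I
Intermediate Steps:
I(W) = sqrt(-195 + W)
I(10)/31433 - 26918/(-21612) = sqrt(-195 + 10)/31433 - 26918/(-21612) = sqrt(-185)*(1/31433) - 26918*(-1/21612) = (I*sqrt(185))*(1/31433) + 13459/10806 = I*sqrt(185)/31433 + 13459/10806 = 13459/10806 + I*sqrt(185)/31433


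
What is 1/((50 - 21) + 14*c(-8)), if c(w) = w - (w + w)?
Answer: 1/141 ≈ 0.0070922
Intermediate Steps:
c(w) = -w (c(w) = w - 2*w = -w)
1/((50 - 21) + 14*c(-8)) = 1/((50 - 21) + 14*(-1*(-8))) = 1/(29 + 14*8) = 1/(29 + 112) = 1/141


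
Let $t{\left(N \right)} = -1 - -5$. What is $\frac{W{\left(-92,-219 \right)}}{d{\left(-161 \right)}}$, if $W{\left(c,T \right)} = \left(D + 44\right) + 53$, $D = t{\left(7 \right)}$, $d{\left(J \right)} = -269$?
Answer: $- \frac{101}{269} \approx -0.37546$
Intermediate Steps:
$t{\left(N \right)} = 4$ ($t{\left(N \right)} = -1 + 5 = 4$)
$D = 4$
$W{\left(c,T \right)} = 101$ ($W{\left(c,T \right)} = \left(4 + 44\right) + 53 = 48 + 53 = 101$)
$\frac{W{\left(-92,-219 \right)}}{d{\left(-161 \right)}} = \frac{101}{-269} = 101 \left(- \frac{1}{269}\right) = - \frac{101}{269}$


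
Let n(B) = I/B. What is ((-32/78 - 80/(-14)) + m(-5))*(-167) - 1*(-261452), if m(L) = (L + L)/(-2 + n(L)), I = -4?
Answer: 23584885/91 ≈ 2.5917e+5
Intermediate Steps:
n(B) = -4/B
m(L) = 2*L/(-2 - 4/L) (m(L) = (L + L)/(-2 - 4/L) = (2*L)/(-2 - 4/L) = 2*L/(-2 - 4/L))
((-32/78 - 80/(-14)) + m(-5))*(-167) - 1*(-261452) = ((-32/78 - 80/(-14)) - 1*(-5)²/(2 - 5))*(-167) - 1*(-261452) = ((-32*1/78 - 80*(-1/14)) - 1*25/(-3))*(-167) + 261452 = ((-16/39 + 40/7) - 1*25*(-⅓))*(-167) + 261452 = (1448/273 + 25/3)*(-167) + 261452 = (1241/91)*(-167) + 261452 = -207247/91 + 261452 = 23584885/91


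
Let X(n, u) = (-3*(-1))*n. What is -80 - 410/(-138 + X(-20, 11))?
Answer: -7715/99 ≈ -77.929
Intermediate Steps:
X(n, u) = 3*n
-80 - 410/(-138 + X(-20, 11)) = -80 - 410/(-138 + 3*(-20)) = -80 - 410/(-138 - 60) = -80 - 410/(-198) = -80 - 410*(-1/198) = -80 + 205/99 = -7715/99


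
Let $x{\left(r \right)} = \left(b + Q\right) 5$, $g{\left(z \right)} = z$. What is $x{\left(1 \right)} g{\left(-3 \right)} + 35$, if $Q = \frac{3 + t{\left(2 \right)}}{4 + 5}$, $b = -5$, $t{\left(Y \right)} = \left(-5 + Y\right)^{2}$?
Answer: $90$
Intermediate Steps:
$Q = \frac{4}{3}$ ($Q = \frac{3 + \left(-5 + 2\right)^{2}}{4 + 5} = \frac{3 + \left(-3\right)^{2}}{9} = \left(3 + 9\right) \frac{1}{9} = 12 \cdot \frac{1}{9} = \frac{4}{3} \approx 1.3333$)
$x{\left(r \right)} = - \frac{55}{3}$ ($x{\left(r \right)} = \left(-5 + \frac{4}{3}\right) 5 = \left(- \frac{11}{3}\right) 5 = - \frac{55}{3}$)
$x{\left(1 \right)} g{\left(-3 \right)} + 35 = \left(- \frac{55}{3}\right) \left(-3\right) + 35 = 55 + 35 = 90$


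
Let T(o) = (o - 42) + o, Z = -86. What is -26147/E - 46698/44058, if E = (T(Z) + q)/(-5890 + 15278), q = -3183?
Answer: 1802445349497/24944171 ≈ 72259.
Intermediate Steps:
T(o) = -42 + 2*o (T(o) = (-42 + o) + o = -42 + 2*o)
E = -3397/9388 (E = ((-42 + 2*(-86)) - 3183)/(-5890 + 15278) = ((-42 - 172) - 3183)/9388 = (-214 - 3183)*(1/9388) = -3397*1/9388 = -3397/9388 ≈ -0.36185)
-26147/E - 46698/44058 = -26147/(-3397/9388) - 46698/44058 = -26147*(-9388/3397) - 46698*1/44058 = 245468036/3397 - 7783/7343 = 1802445349497/24944171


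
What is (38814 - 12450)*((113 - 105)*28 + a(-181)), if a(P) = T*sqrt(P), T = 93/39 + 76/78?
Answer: 5905536 + 88556*I*sqrt(181) ≈ 5.9055e+6 + 1.1914e+6*I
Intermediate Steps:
T = 131/39 (T = 93*(1/39) + 76*(1/78) = 31/13 + 38/39 = 131/39 ≈ 3.3590)
a(P) = 131*sqrt(P)/39
(38814 - 12450)*((113 - 105)*28 + a(-181)) = (38814 - 12450)*((113 - 105)*28 + 131*sqrt(-181)/39) = 26364*(8*28 + 131*(I*sqrt(181))/39) = 26364*(224 + 131*I*sqrt(181)/39) = 5905536 + 88556*I*sqrt(181)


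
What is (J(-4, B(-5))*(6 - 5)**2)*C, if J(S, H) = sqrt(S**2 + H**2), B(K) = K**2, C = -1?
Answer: -sqrt(641) ≈ -25.318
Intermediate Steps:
J(S, H) = sqrt(H**2 + S**2)
(J(-4, B(-5))*(6 - 5)**2)*C = (sqrt(((-5)**2)**2 + (-4)**2)*(6 - 5)**2)*(-1) = (sqrt(25**2 + 16)*1**2)*(-1) = (sqrt(625 + 16)*1)*(-1) = (sqrt(641)*1)*(-1) = sqrt(641)*(-1) = -sqrt(641)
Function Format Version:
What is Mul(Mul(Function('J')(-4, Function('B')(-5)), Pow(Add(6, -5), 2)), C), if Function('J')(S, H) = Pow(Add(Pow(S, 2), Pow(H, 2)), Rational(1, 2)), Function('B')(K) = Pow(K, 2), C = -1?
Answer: Mul(-1, Pow(641, Rational(1, 2))) ≈ -25.318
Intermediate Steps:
Function('J')(S, H) = Pow(Add(Pow(H, 2), Pow(S, 2)), Rational(1, 2))
Mul(Mul(Function('J')(-4, Function('B')(-5)), Pow(Add(6, -5), 2)), C) = Mul(Mul(Pow(Add(Pow(Pow(-5, 2), 2), Pow(-4, 2)), Rational(1, 2)), Pow(Add(6, -5), 2)), -1) = Mul(Mul(Pow(Add(Pow(25, 2), 16), Rational(1, 2)), Pow(1, 2)), -1) = Mul(Mul(Pow(Add(625, 16), Rational(1, 2)), 1), -1) = Mul(Mul(Pow(641, Rational(1, 2)), 1), -1) = Mul(Pow(641, Rational(1, 2)), -1) = Mul(-1, Pow(641, Rational(1, 2)))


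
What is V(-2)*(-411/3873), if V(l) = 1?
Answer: -137/1291 ≈ -0.10612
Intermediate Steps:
V(-2)*(-411/3873) = 1*(-411/3873) = 1*(-411*1/3873) = 1*(-137/1291) = -137/1291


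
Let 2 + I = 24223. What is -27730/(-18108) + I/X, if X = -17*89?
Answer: -198319189/13698702 ≈ -14.477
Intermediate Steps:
I = 24221 (I = -2 + 24223 = 24221)
X = -1513
-27730/(-18108) + I/X = -27730/(-18108) + 24221/(-1513) = -27730*(-1/18108) + 24221*(-1/1513) = 13865/9054 - 24221/1513 = -198319189/13698702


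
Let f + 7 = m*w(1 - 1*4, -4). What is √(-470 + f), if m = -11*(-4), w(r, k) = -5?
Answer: I*√697 ≈ 26.401*I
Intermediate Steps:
m = 44
f = -227 (f = -7 + 44*(-5) = -7 - 220 = -227)
√(-470 + f) = √(-470 - 227) = √(-697) = I*√697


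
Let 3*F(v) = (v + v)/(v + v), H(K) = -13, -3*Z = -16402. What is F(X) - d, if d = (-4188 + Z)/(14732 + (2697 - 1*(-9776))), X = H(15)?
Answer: 7789/27205 ≈ 0.28631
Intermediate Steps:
Z = 16402/3 (Z = -⅓*(-16402) = 16402/3 ≈ 5467.3)
X = -13
d = 3838/81615 (d = (-4188 + 16402/3)/(14732 + (2697 - 1*(-9776))) = 3838/(3*(14732 + (2697 + 9776))) = 3838/(3*(14732 + 12473)) = (3838/3)/27205 = (3838/3)*(1/27205) = 3838/81615 ≈ 0.047026)
F(v) = ⅓ (F(v) = ((v + v)/(v + v))/3 = ((2*v)/((2*v)))/3 = ((2*v)*(1/(2*v)))/3 = (⅓)*1 = ⅓)
F(X) - d = ⅓ - 1*3838/81615 = ⅓ - 3838/81615 = 7789/27205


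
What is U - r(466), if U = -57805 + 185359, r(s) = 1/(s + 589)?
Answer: 134569469/1055 ≈ 1.2755e+5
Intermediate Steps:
r(s) = 1/(589 + s)
U = 127554
U - r(466) = 127554 - 1/(589 + 466) = 127554 - 1/1055 = 134569469/1055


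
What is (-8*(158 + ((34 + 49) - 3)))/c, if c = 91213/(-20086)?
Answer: 38243744/91213 ≈ 419.28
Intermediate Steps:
c = -91213/20086 (c = 91213*(-1/20086) = -91213/20086 ≈ -4.5411)
(-8*(158 + ((34 + 49) - 3)))/c = (-8*(158 + ((34 + 49) - 3)))/(-91213/20086) = -8*(158 + (83 - 3))*(-20086/91213) = -8*(158 + 80)*(-20086/91213) = -8*238*(-20086/91213) = -1904*(-20086/91213) = 38243744/91213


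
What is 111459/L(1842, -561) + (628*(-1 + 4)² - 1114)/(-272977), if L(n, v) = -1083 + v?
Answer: -10144401305/149591396 ≈ -67.814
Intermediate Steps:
111459/L(1842, -561) + (628*(-1 + 4)² - 1114)/(-272977) = 111459/(-1083 - 561) + (628*(-1 + 4)² - 1114)/(-272977) = 111459/(-1644) + (628*3² - 1114)*(-1/272977) = 111459*(-1/1644) + (628*9 - 1114)*(-1/272977) = -37153/548 + (5652 - 1114)*(-1/272977) = -37153/548 + 4538*(-1/272977) = -37153/548 - 4538/272977 = -10144401305/149591396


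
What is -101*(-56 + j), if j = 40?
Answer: 1616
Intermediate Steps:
-101*(-56 + j) = -101*(-56 + 40) = -101*(-16) = 1616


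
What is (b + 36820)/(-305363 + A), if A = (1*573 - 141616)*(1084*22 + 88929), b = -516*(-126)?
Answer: -50918/7953355887 ≈ -6.4021e-6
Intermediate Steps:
b = 65016
A = -15906406411 (A = (573 - 141616)*(23848 + 88929) = -141043*112777 = -15906406411)
(b + 36820)/(-305363 + A) = (65016 + 36820)/(-305363 - 15906406411) = 101836/(-15906711774) = 101836*(-1/15906711774) = -50918/7953355887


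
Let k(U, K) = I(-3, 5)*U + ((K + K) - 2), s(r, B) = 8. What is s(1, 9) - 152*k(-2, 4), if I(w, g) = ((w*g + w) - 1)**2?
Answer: 108840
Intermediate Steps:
I(w, g) = (-1 + w + g*w)**2 (I(w, g) = ((g*w + w) - 1)**2 = ((w + g*w) - 1)**2 = (-1 + w + g*w)**2)
k(U, K) = -2 + 2*K + 361*U (k(U, K) = (-1 - 3 + 5*(-3))**2*U + ((K + K) - 2) = (-1 - 3 - 15)**2*U + (2*K - 2) = (-19)**2*U + (-2 + 2*K) = 361*U + (-2 + 2*K) = -2 + 2*K + 361*U)
s(1, 9) - 152*k(-2, 4) = 8 - 152*(-2 + 2*4 + 361*(-2)) = 8 - 152*(-2 + 8 - 722) = 8 - 152*(-716) = 8 + 108832 = 108840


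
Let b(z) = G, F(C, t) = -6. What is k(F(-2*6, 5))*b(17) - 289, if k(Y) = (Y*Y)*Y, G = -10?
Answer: 1871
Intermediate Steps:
b(z) = -10
k(Y) = Y**3 (k(Y) = Y**2*Y = Y**3)
k(F(-2*6, 5))*b(17) - 289 = (-6)**3*(-10) - 289 = -216*(-10) - 289 = 2160 - 289 = 1871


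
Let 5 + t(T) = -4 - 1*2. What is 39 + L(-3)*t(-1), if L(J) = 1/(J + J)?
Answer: 245/6 ≈ 40.833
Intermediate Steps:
L(J) = 1/(2*J)
t(T) = -11 (t(T) = -5 + (-4 - 1*2) = -5 + (-4 - 2) = -5 - 6 = -11)
39 + L(-3)*t(-1) = 39 + ((1/2)/(-3))*(-11) = 39 + ((1/2)*(-1/3))*(-11) = 39 - 1/6*(-11) = 39 + 11/6 = 245/6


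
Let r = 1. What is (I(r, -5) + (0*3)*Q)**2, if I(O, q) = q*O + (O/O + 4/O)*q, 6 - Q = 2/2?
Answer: 900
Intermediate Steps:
Q = 5 (Q = 6 - 2/2 = 6 - 1*1 = 6 - 1 = 5)
I(O, q) = O*q + q*(1 + 4/O) (I(O, q) = O*q + (1 + 4/O)*q = O*q + q*(1 + 4/O))
(I(r, -5) + (0*3)*Q)**2 = (-5*(4 + 1*(1 + 1))/1 + (0*3)*5)**2 = (-5*1*(4 + 1*2) + 0*5)**2 = (-5*1*(4 + 2) + 0)**2 = (-5*1*6 + 0)**2 = (-30 + 0)**2 = (-30)**2 = 900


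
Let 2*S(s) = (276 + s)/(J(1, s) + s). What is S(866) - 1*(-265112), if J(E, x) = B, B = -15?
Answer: 225610883/851 ≈ 2.6511e+5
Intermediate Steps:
J(E, x) = -15
S(s) = (276 + s)/(2*(-15 + s)) (S(s) = ((276 + s)/(-15 + s))/2 = (276 + s)/(2*(-15 + s)))
S(866) - 1*(-265112) = (276 + 866)/(2*(-15 + 866)) - 1*(-265112) = (1/2)*1142/851 + 265112 = (1/2)*(1/851)*1142 + 265112 = 571/851 + 265112 = 225610883/851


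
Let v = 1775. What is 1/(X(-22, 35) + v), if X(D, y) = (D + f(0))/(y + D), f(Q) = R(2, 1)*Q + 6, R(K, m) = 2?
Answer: 13/23059 ≈ 0.00056377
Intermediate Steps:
f(Q) = 6 + 2*Q (f(Q) = 2*Q + 6 = 6 + 2*Q)
X(D, y) = (6 + D)/(D + y) (X(D, y) = (D + (6 + 2*0))/(y + D) = (D + (6 + 0))/(D + y) = (D + 6)/(D + y) = (6 + D)/(D + y))
1/(X(-22, 35) + v) = 1/((6 - 22)/(-22 + 35) + 1775) = 1/(-16/13 + 1775) = 1/(23059/13) = 13/23059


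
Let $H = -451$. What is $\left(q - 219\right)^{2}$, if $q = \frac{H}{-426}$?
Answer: $\frac{8619822649}{181476} \approx 47498.0$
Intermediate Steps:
$q = \frac{451}{426}$ ($q = - \frac{451}{-426} = \left(-451\right) \left(- \frac{1}{426}\right) = \frac{451}{426} \approx 1.0587$)
$\left(q - 219\right)^{2} = \left(\frac{451}{426} - 219\right)^{2} = \left(- \frac{92843}{426}\right)^{2} = \frac{8619822649}{181476}$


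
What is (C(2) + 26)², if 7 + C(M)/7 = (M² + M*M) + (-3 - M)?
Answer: 4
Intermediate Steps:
C(M) = -70 - 7*M + 14*M² (C(M) = -49 + 7*((M² + M*M) + (-3 - M)) = -49 + 7*((M² + M²) + (-3 - M)) = -49 + 7*(2*M² + (-3 - M)) = -49 + 7*(-3 - M + 2*M²) = -49 + (-21 - 7*M + 14*M²) = -70 - 7*M + 14*M²)
(C(2) + 26)² = ((-70 - 7*2 + 14*2²) + 26)² = ((-70 - 14 + 14*4) + 26)² = ((-70 - 14 + 56) + 26)² = (-28 + 26)² = (-2)² = 4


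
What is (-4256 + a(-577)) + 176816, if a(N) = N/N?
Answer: 172561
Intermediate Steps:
a(N) = 1
(-4256 + a(-577)) + 176816 = (-4256 + 1) + 176816 = -4255 + 176816 = 172561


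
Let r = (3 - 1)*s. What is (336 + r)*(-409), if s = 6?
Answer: -142332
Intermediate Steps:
r = 12 (r = (3 - 1)*6 = 2*6 = 12)
(336 + r)*(-409) = (336 + 12)*(-409) = 348*(-409) = -142332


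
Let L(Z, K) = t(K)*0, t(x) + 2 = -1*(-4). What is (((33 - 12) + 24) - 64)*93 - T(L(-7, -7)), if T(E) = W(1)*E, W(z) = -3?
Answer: -1767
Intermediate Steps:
t(x) = 2 (t(x) = -2 - 1*(-4) = -2 + 4 = 2)
L(Z, K) = 0 (L(Z, K) = 2*0 = 0)
T(E) = -3*E
(((33 - 12) + 24) - 64)*93 - T(L(-7, -7)) = (((33 - 12) + 24) - 64)*93 - (-3)*0 = ((21 + 24) - 64)*93 - 1*0 = (45 - 64)*93 + 0 = -19*93 + 0 = -1767 + 0 = -1767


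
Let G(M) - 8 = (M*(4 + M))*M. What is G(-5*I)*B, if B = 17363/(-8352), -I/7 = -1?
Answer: 659221021/8352 ≈ 78930.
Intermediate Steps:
I = 7 (I = -7*(-1) = 7)
G(M) = 8 + M**2*(4 + M) (G(M) = 8 + (M*(4 + M))*M = 8 + M**2*(4 + M))
B = -17363/8352 (B = 17363*(-1/8352) = -17363/8352 ≈ -2.0789)
G(-5*I)*B = (8 + (-5*7)**3 + 4*(-5*7)**2)*(-17363/8352) = (8 + (-35)**3 + 4*(-35)**2)*(-17363/8352) = (8 - 42875 + 4*1225)*(-17363/8352) = (8 - 42875 + 4900)*(-17363/8352) = -37967*(-17363/8352) = 659221021/8352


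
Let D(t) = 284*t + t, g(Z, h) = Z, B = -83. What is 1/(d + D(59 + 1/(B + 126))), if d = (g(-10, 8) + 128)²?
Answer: 43/1322062 ≈ 3.2525e-5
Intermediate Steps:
d = 13924 (d = (-10 + 128)² = 118² = 13924)
D(t) = 285*t
1/(d + D(59 + 1/(B + 126))) = 1/(13924 + 285*(59 + 1/(-83 + 126))) = 1/(13924 + 285*(59 + 1/43)) = 1/(13924 + 285*(2538/43)) = 1/(13924 + 723330/43) = 1/(1322062/43) = 43/1322062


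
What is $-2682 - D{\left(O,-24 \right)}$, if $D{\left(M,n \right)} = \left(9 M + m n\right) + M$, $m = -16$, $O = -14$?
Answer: $-2926$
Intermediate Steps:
$D{\left(M,n \right)} = - 16 n + 10 M$ ($D{\left(M,n \right)} = \left(9 M - 16 n\right) + M = \left(- 16 n + 9 M\right) + M = - 16 n + 10 M$)
$-2682 - D{\left(O,-24 \right)} = -2682 - \left(\left(-16\right) \left(-24\right) + 10 \left(-14\right)\right) = -2682 - \left(384 - 140\right) = -2682 - 244 = -2926$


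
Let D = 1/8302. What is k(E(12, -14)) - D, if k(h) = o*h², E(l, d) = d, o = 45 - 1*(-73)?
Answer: 192008655/8302 ≈ 23128.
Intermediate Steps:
o = 118 (o = 45 + 73 = 118)
D = 1/8302 ≈ 0.00012045
k(h) = 118*h²
k(E(12, -14)) - D = 118*(-14)² - 1*1/8302 = 118*196 - 1/8302 = 23128 - 1/8302 = 192008655/8302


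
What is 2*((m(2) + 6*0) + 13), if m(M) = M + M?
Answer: 34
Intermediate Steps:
m(M) = 2*M
2*((m(2) + 6*0) + 13) = 2*((2*2 + 6*0) + 13) = 2*((4 + 0) + 13) = 2*(4 + 13) = 2*17 = 34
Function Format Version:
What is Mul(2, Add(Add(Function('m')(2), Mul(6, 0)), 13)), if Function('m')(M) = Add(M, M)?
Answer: 34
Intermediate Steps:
Function('m')(M) = Mul(2, M)
Mul(2, Add(Add(Function('m')(2), Mul(6, 0)), 13)) = Mul(2, Add(Add(Mul(2, 2), Mul(6, 0)), 13)) = Mul(2, Add(Add(4, 0), 13)) = Mul(2, Add(4, 13)) = Mul(2, 17) = 34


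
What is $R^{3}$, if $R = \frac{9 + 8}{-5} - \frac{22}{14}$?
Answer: $- \frac{5268024}{42875} \approx -122.87$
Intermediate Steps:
$R = - \frac{174}{35}$ ($R = 17 \left(- \frac{1}{5}\right) - \frac{11}{7} = - \frac{17}{5} - \frac{11}{7} = - \frac{174}{35} \approx -4.9714$)
$R^{3} = \left(- \frac{174}{35}\right)^{3} = - \frac{5268024}{42875}$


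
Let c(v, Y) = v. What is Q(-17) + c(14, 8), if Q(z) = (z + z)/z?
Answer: 16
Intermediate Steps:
Q(z) = 2 (Q(z) = (2*z)/z = 2)
Q(-17) + c(14, 8) = 2 + 14 = 16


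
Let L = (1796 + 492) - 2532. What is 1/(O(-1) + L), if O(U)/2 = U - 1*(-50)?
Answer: -1/146 ≈ -0.0068493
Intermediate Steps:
O(U) = 100 + 2*U (O(U) = 2*(U - 1*(-50)) = 2*(U + 50) = 2*(50 + U) = 100 + 2*U)
L = -244 (L = 2288 - 2532 = -244)
1/(O(-1) + L) = 1/((100 + 2*(-1)) - 244) = 1/((100 - 2) - 244) = 1/(98 - 244) = 1/(-146) = -1/146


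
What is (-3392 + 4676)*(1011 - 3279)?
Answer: -2912112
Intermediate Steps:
(-3392 + 4676)*(1011 - 3279) = 1284*(-2268) = -2912112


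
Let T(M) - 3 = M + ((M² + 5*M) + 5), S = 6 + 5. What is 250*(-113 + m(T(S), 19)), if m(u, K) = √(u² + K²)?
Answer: -28250 + 250*√38386 ≈ 20731.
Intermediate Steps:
S = 11
T(M) = 8 + M² + 6*M (T(M) = 3 + (M + ((M² + 5*M) + 5)) = 3 + (M + (5 + M² + 5*M)) = 3 + (5 + M² + 6*M) = 8 + M² + 6*M)
m(u, K) = √(K² + u²)
250*(-113 + m(T(S), 19)) = 250*(-113 + √(19² + (8 + 11² + 6*11)²)) = 250*(-113 + √(361 + (8 + 121 + 66)²)) = 250*(-113 + √(361 + 195²)) = 250*(-113 + √(361 + 38025)) = 250*(-113 + √38386) = -28250 + 250*√38386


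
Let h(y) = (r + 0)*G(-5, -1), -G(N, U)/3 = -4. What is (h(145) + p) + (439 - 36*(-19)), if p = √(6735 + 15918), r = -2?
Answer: 1099 + 3*√2517 ≈ 1249.5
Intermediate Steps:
G(N, U) = 12 (G(N, U) = -3*(-4) = 12)
h(y) = -24 (h(y) = (-2 + 0)*12 = -2*12 = -24)
p = 3*√2517 (p = √22653 = 3*√2517 ≈ 150.51)
(h(145) + p) + (439 - 36*(-19)) = (-24 + 3*√2517) + (439 - 36*(-19)) = (-24 + 3*√2517) + (439 - 1*(-684)) = (-24 + 3*√2517) + (439 + 684) = (-24 + 3*√2517) + 1123 = 1099 + 3*√2517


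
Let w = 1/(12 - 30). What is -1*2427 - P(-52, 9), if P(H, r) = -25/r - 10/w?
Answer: -23438/9 ≈ -2604.2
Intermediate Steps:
w = -1/18 (w = 1/(-18) = -1/18 ≈ -0.055556)
P(H, r) = 180 - 25/r (P(H, r) = -25/r - 10/(-1/18) = -25/r - 10*(-18) = -25/r + 180 = 180 - 25/r)
-1*2427 - P(-52, 9) = -1*2427 - (180 - 25/9) = -2427 - (180 - 25*1/9) = -2427 - (180 - 25/9) = -2427 - 1*1595/9 = -2427 - 1595/9 = -23438/9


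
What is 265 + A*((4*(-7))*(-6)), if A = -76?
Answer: -12503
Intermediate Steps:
265 + A*((4*(-7))*(-6)) = 265 - 76*4*(-7)*(-6) = 265 - (-2128)*(-6) = 265 - 76*168 = 265 - 12768 = -12503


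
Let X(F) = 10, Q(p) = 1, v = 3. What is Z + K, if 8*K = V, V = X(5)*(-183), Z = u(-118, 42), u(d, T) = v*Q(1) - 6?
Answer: -927/4 ≈ -231.75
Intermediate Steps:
u(d, T) = -3 (u(d, T) = 3*1 - 6 = 3 - 6 = -3)
Z = -3
V = -1830 (V = 10*(-183) = -1830)
K = -915/4 (K = (1/8)*(-1830) = -915/4 ≈ -228.75)
Z + K = -3 - 915/4 = -927/4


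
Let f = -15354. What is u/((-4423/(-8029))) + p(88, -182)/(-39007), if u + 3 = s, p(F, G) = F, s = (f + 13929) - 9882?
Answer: -3542147655154/172527961 ≈ -20531.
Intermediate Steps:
s = -11307 (s = (-15354 + 13929) - 9882 = -1425 - 9882 = -11307)
u = -11310 (u = -3 - 11307 = -11310)
u/((-4423/(-8029))) + p(88, -182)/(-39007) = -11310/((-4423/(-8029))) + 88/(-39007) = -11310/((-4423*(-1/8029))) + 88*(-1/39007) = -11310/4423/8029 - 88/39007 = -11310*8029/4423 - 88/39007 = -90807990/4423 - 88/39007 = -3542147655154/172527961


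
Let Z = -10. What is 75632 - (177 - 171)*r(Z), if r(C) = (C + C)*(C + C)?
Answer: 73232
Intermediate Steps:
r(C) = 4*C**2 (r(C) = (2*C)*(2*C) = 4*C**2)
75632 - (177 - 171)*r(Z) = 75632 - (177 - 171)*4*(-10)**2 = 75632 - 6*4*100 = 75632 - 6*400 = 75632 - 1*2400 = 75632 - 2400 = 73232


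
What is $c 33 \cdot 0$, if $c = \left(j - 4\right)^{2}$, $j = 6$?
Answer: $0$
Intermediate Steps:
$c = 4$ ($c = \left(6 - 4\right)^{2} = 2^{2} = 4$)
$c 33 \cdot 0 = 4 \cdot 33 \cdot 0 = 132 \cdot 0 = 0$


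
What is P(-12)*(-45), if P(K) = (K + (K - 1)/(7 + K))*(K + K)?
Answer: -10152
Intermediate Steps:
P(K) = 2*K*(K + (-1 + K)/(7 + K)) (P(K) = (K + (-1 + K)/(7 + K))*(2*K) = 2*K*(K + (-1 + K)/(7 + K)))
P(-12)*(-45) = (2*(-12)*(-1 + (-12)² + 8*(-12))/(7 - 12))*(-45) = (2*(-12)*(-1 + 144 - 96)/(-5))*(-45) = (2*(-12)*(-⅕)*47)*(-45) = (1128/5)*(-45) = -10152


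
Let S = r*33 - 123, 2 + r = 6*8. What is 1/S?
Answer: 1/1395 ≈ 0.00071685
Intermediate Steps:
r = 46 (r = -2 + 6*8 = -2 + 48 = 46)
S = 1395 (S = 46*33 - 123 = 1518 - 123 = 1395)
1/S = 1/1395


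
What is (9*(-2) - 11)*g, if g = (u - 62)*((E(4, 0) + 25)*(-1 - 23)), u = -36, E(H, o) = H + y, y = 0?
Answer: -1978032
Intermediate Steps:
E(H, o) = H (E(H, o) = H + 0 = H)
g = 68208 (g = (-36 - 62)*((4 + 25)*(-1 - 23)) = -2842*(-24) = -98*(-696) = 68208)
(9*(-2) - 11)*g = (9*(-2) - 11)*68208 = (-18 - 11)*68208 = -29*68208 = -1978032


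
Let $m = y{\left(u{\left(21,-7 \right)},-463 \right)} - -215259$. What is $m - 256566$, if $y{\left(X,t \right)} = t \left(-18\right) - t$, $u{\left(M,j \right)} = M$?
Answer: $-32510$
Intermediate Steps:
$y{\left(X,t \right)} = - 19 t$ ($y{\left(X,t \right)} = - 18 t - t = - 19 t$)
$m = 224056$ ($m = \left(-19\right) \left(-463\right) - -215259 = 8797 + 215259 = 224056$)
$m - 256566 = 224056 - 256566 = -32510$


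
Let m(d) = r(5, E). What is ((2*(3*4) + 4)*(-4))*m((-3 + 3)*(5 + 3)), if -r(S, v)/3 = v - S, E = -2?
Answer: -2352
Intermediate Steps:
r(S, v) = -3*v + 3*S (r(S, v) = -3*(v - S) = -3*v + 3*S)
m(d) = 21 (m(d) = -3*(-2) + 3*5 = 6 + 15 = 21)
((2*(3*4) + 4)*(-4))*m((-3 + 3)*(5 + 3)) = ((2*(3*4) + 4)*(-4))*21 = ((2*12 + 4)*(-4))*21 = ((24 + 4)*(-4))*21 = (28*(-4))*21 = -112*21 = -2352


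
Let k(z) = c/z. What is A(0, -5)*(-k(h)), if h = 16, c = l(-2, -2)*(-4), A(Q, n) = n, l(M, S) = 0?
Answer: 0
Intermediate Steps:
c = 0 (c = 0*(-4) = 0)
k(z) = 0 (k(z) = 0/z = 0)
A(0, -5)*(-k(h)) = -(-5)*0 = -5*0 = 0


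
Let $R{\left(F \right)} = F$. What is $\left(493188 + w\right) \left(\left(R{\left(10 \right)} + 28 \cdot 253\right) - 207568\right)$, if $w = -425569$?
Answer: $-13555851406$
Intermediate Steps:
$\left(493188 + w\right) \left(\left(R{\left(10 \right)} + 28 \cdot 253\right) - 207568\right) = \left(493188 - 425569\right) \left(\left(10 + 28 \cdot 253\right) - 207568\right) = 67619 \left(\left(10 + 7084\right) - 207568\right) = 67619 \left(7094 - 207568\right) = 67619 \left(-200474\right) = -13555851406$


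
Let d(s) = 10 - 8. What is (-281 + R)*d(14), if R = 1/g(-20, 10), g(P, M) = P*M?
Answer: -56201/100 ≈ -562.01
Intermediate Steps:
d(s) = 2
g(P, M) = M*P
R = -1/200 (R = 1/(10*(-20)) = 1/(-200) = -1/200 ≈ -0.0050000)
(-281 + R)*d(14) = (-281 - 1/200)*2 = -56201/200*2 = -56201/100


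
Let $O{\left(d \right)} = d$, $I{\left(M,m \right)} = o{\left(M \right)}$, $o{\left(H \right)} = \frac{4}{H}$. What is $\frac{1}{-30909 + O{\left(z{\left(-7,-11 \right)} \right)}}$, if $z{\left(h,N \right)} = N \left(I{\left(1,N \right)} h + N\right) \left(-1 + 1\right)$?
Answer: $- \frac{1}{30909} \approx -3.2353 \cdot 10^{-5}$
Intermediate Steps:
$I{\left(M,m \right)} = \frac{4}{M}$
$z{\left(h,N \right)} = 0$ ($z{\left(h,N \right)} = N \left(\frac{4}{1} h + N\right) \left(-1 + 1\right) = N \left(4 \cdot 1 h + N\right) 0 = N \left(4 h + N\right) 0 = N \left(N + 4 h\right) 0 = 0$)
$\frac{1}{-30909 + O{\left(z{\left(-7,-11 \right)} \right)}} = \frac{1}{-30909 + 0} = \frac{1}{-30909} = - \frac{1}{30909}$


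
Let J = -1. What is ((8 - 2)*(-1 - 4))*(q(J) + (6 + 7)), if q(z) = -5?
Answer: -240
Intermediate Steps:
((8 - 2)*(-1 - 4))*(q(J) + (6 + 7)) = ((8 - 2)*(-1 - 4))*(-5 + (6 + 7)) = (6*(-5))*(-5 + 13) = -30*8 = -240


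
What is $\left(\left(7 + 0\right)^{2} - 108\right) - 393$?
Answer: $-452$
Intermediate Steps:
$\left(\left(7 + 0\right)^{2} - 108\right) - 393 = \left(7^{2} - 108\right) - 393 = \left(49 - 108\right) - 393 = -59 - 393 = -452$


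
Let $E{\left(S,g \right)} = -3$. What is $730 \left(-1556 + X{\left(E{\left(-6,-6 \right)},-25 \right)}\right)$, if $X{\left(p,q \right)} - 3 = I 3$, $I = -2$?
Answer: $-1138070$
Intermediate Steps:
$X{\left(p,q \right)} = -3$ ($X{\left(p,q \right)} = 3 - 6 = -3$)
$730 \left(-1556 + X{\left(E{\left(-6,-6 \right)},-25 \right)}\right) = 730 \left(-1556 - 3\right) = 730 \left(-1559\right) = -1138070$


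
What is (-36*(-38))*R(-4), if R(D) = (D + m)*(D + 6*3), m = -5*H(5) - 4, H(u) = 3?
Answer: -440496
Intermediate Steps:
m = -19 (m = -5*3 - 4 = -15 - 4 = -19)
R(D) = (-19 + D)*(18 + D) (R(D) = (D - 19)*(D + 6*3) = (-19 + D)*(D + 18) = (-19 + D)*(18 + D))
(-36*(-38))*R(-4) = (-36*(-38))*(-342 + (-4)² - 1*(-4)) = 1368*(-342 + 16 + 4) = 1368*(-322) = -440496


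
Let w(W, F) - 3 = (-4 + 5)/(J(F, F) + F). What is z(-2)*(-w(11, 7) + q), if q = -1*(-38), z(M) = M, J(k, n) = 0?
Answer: -488/7 ≈ -69.714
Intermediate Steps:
w(W, F) = 3 + 1/F (w(W, F) = 3 + (-4 + 5)/(0 + F) = 3 + 1/F)
q = 38
z(-2)*(-w(11, 7) + q) = -2*(-(3 + 1/7) + 38) = -2*(-1*22/7 + 38) = -2*(-22/7 + 38) = -2*244/7 = -488/7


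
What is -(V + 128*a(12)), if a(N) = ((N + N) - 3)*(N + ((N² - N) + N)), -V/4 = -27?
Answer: -419436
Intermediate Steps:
V = 108 (V = -4*(-27) = 108)
a(N) = (-3 + 2*N)*(N + N²) (a(N) = (2*N - 3)*(N + N²) = (-3 + 2*N)*(N + N²))
-(V + 128*a(12)) = -(108 + 128*(12*(-3 - 1*12 + 2*12²))) = -(108 + 128*(12*(-3 - 12 + 2*144))) = -(108 + 128*(12*(-3 - 12 + 288))) = -(108 + 128*(12*273)) = -(108 + 128*3276) = -(108 + 419328) = -1*419436 = -419436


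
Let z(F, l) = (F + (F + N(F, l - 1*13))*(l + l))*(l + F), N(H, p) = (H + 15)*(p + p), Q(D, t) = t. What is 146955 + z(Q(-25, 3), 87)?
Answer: 41912445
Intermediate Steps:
N(H, p) = 2*p*(15 + H) (N(H, p) = (15 + H)*(2*p) = 2*p*(15 + H))
z(F, l) = (F + l)*(F + 2*l*(F + 2*(-13 + l)*(15 + F))) (z(F, l) = (F + (F + 2*(l - 1*13)*(15 + F))*(l + l))*(l + F) = (F + (F + 2*(l - 13)*(15 + F))*(2*l))*(F + l) = (F + (F + 2*(-13 + l)*(15 + F))*(2*l))*(F + l) = (F + 2*l*(F + 2*(-13 + l)*(15 + F)))*(F + l) = (F + l)*(F + 2*l*(F + 2*(-13 + l)*(15 + F))))
146955 + z(Q(-25, 3), 87) = 146955 + (3² + 3*87 + 2*3*87² + 2*87*3² + 4*87²*(-13 + 87)*(15 + 3) + 4*3*87*(-13 + 87)*(15 + 3)) = 146955 + (9 + 261 + 2*3*7569 + 2*87*9 + 4*7569*74*18 + 4*3*87*74*18) = 146955 + (9 + 261 + 45414 + 1566 + 40327632 + 1390608) = 146955 + 41765490 = 41912445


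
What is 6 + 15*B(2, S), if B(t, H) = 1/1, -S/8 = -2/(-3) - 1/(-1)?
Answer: 21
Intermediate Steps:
S = -40/3 (S = -8*(-2/(-3) - 1/(-1)) = -8*(-2*(-1/3) - 1*(-1)) = -8*(2/3 + 1) = -8*5/3 = -40/3 ≈ -13.333)
B(t, H) = 1
6 + 15*B(2, S) = 6 + 15*1 = 6 + 15 = 21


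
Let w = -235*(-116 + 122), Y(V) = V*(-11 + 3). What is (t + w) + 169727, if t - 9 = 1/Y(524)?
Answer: 705622591/4192 ≈ 1.6833e+5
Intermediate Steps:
Y(V) = -8*V (Y(V) = V*(-8) = -8*V)
w = -1410 (w = -235*6 = -1410)
t = 37727/4192 (t = 9 + 1/(-8*524) = 9 + 1/(-4192) = 9 - 1/4192 = 37727/4192 ≈ 8.9998)
(t + w) + 169727 = (37727/4192 - 1410) + 169727 = -5872993/4192 + 169727 = 705622591/4192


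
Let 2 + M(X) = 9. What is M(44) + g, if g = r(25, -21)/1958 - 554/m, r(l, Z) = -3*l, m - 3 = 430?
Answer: 4817491/847814 ≈ 5.6823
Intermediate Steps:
m = 433 (m = 3 + 430 = 433)
M(X) = 7 (M(X) = -2 + 9 = 7)
g = -1117207/847814 (g = -3*25/1958 - 554/433 = -75*1/1958 - 554*1/433 = -75/1958 - 554/433 = -1117207/847814 ≈ -1.3178)
M(44) + g = 7 - 1117207/847814 = 4817491/847814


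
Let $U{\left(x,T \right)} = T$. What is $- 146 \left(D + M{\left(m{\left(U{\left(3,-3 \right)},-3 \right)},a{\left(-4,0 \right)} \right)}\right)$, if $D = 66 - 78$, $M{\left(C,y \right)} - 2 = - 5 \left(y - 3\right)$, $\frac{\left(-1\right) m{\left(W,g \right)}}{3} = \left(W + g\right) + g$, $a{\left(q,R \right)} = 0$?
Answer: $-730$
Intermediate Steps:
$m{\left(W,g \right)} = - 6 g - 3 W$ ($m{\left(W,g \right)} = - 3 \left(\left(W + g\right) + g\right) = - 3 \left(W + 2 g\right) = - 6 g - 3 W$)
$M{\left(C,y \right)} = 17 - 5 y$ ($M{\left(C,y \right)} = 2 - 5 \left(y - 3\right) = 2 - 5 \left(-3 + y\right) = 2 - \left(-15 + 5 y\right) = 17 - 5 y$)
$D = -12$
$- 146 \left(D + M{\left(m{\left(U{\left(3,-3 \right)},-3 \right)},a{\left(-4,0 \right)} \right)}\right) = - 146 \left(-12 + \left(17 - 0\right)\right) = - 146 \left(-12 + \left(17 + 0\right)\right) = - 146 \left(-12 + 17\right) = \left(-146\right) 5 = -730$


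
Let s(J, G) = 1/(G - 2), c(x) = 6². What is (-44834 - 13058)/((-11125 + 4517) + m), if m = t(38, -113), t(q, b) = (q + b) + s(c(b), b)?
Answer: 3328790/384273 ≈ 8.6626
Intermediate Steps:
c(x) = 36
s(J, G) = 1/(-2 + G)
t(q, b) = b + q + 1/(-2 + b) (t(q, b) = (q + b) + 1/(-2 + b) = (b + q) + 1/(-2 + b) = b + q + 1/(-2 + b))
m = -8626/115 (m = (1 + (-2 - 113)*(-113 + 38))/(-2 - 113) = (1 - 115*(-75))/(-115) = -(1 + 8625)/115 = -1/115*8626 = -8626/115 ≈ -75.009)
(-44834 - 13058)/((-11125 + 4517) + m) = (-44834 - 13058)/((-11125 + 4517) - 8626/115) = -57892/(-6608 - 8626/115) = -57892/(-768546/115) = -57892*(-115/768546) = 3328790/384273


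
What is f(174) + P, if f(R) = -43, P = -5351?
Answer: -5394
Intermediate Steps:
f(174) + P = -43 - 5351 = -5394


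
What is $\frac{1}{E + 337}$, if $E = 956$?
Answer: $\frac{1}{1293} \approx 0.0007734$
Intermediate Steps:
$\frac{1}{E + 337} = \frac{1}{956 + 337} = \frac{1}{1293}$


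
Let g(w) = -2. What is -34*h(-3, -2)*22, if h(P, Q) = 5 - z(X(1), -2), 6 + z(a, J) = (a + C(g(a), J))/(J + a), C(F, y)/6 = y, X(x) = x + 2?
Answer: -14960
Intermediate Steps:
X(x) = 2 + x
C(F, y) = 6*y
z(a, J) = -6 + (a + 6*J)/(J + a)
h(P, Q) = 20 (h(P, Q) = 5 - (-5)*(2 + 1)/(-2 + (2 + 1)) = 5 - (-5)*3/(-2 + 3) = 5 - (-5)*3/1 = 5 - (-5)*3 = 5 - 1*(-15) = 5 + 15 = 20)
-34*h(-3, -2)*22 = -34*20*22 = -680*22 = -14960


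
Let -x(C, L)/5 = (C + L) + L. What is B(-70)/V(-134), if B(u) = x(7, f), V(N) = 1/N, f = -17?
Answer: -18090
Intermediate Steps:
x(C, L) = -10*L - 5*C (x(C, L) = -5*((C + L) + L) = -5*(C + 2*L) = -10*L - 5*C)
B(u) = 135 (B(u) = -10*(-17) - 5*7 = 170 - 35 = 135)
B(-70)/V(-134) = 135/(1/(-134)) = 135/(-1/134) = 135*(-134) = -18090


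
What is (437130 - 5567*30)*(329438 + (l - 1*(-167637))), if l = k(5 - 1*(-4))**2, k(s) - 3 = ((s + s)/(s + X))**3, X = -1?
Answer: 68774829145365/512 ≈ 1.3433e+11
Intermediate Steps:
k(s) = 3 + 8*s**3/(-1 + s)**3 (k(s) = 3 + ((s + s)/(s - 1))**3 = 3 + ((2*s)/(-1 + s))**3 = 3 + (2*s/(-1 + s))**3 = 3 + 8*s**3/(-1 + s)**3)
l = 848241/4096 (l = (3 + 8*(5 - 1*(-4))**3/(-1 + (5 - 1*(-4)))**3)**2 = (3 + 8*(5 + 4)**3/(-1 + (5 + 4))**3)**2 = (3 + 8*9**3/(-1 + 9)**3)**2 = (3 + 8*729/8**3)**2 = (3 + 8*729*(1/512))**2 = (3 + 729/64)**2 = (921/64)**2 = 848241/4096 ≈ 207.09)
(437130 - 5567*30)*(329438 + (l - 1*(-167637))) = (437130 - 5567*30)*(329438 + (848241/4096 - 1*(-167637))) = (437130 - 167010)*(329438 + (848241/4096 + 167637)) = 270120*(329438 + 687489393/4096) = 270120*(2036867441/4096) = 68774829145365/512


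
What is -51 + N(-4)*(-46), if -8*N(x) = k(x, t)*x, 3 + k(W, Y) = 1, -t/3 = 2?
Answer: -5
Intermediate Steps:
t = -6 (t = -3*2 = -6)
k(W, Y) = -2 (k(W, Y) = -3 + 1 = -2)
N(x) = x/4 (N(x) = -(-1)*x/4 = x/4)
-51 + N(-4)*(-46) = -51 + ((¼)*(-4))*(-46) = -51 - 1*(-46) = -51 + 46 = -5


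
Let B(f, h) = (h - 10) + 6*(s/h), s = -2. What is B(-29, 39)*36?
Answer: 13428/13 ≈ 1032.9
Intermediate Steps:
B(f, h) = -10 + h - 12/h (B(f, h) = (h - 10) + 6*(-2/h) = (-10 + h) - 12/h = -10 + h - 12/h)
B(-29, 39)*36 = (-10 + 39 - 12/39)*36 = (-10 + 39 - 12*1/39)*36 = (-10 + 39 - 4/13)*36 = (373/13)*36 = 13428/13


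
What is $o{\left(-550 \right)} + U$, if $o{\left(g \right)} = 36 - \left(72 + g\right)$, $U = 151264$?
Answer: $151778$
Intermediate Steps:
$o{\left(g \right)} = -36 - g$
$o{\left(-550 \right)} + U = \left(-36 - -550\right) + 151264 = \left(-36 + 550\right) + 151264 = 514 + 151264 = 151778$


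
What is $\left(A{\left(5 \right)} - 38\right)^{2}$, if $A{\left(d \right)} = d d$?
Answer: $169$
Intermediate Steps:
$A{\left(d \right)} = d^{2}$
$\left(A{\left(5 \right)} - 38\right)^{2} = \left(5^{2} - 38\right)^{2} = \left(25 - 38\right)^{2} = \left(-13\right)^{2} = 169$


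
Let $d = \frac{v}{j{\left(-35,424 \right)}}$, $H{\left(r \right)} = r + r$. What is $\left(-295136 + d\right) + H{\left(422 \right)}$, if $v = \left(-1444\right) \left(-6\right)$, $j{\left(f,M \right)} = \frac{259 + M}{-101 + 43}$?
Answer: $- \frac{201503948}{683} \approx -2.9503 \cdot 10^{5}$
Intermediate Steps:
$j{\left(f,M \right)} = - \frac{259}{58} - \frac{M}{58}$ ($j{\left(f,M \right)} = \frac{259 + M}{-58} = \left(259 + M\right) \left(- \frac{1}{58}\right) = - \frac{259}{58} - \frac{M}{58}$)
$v = 8664$
$H{\left(r \right)} = 2 r$
$d = - \frac{502512}{683}$ ($d = \frac{8664}{- \frac{259}{58} - \frac{212}{29}} = \frac{8664}{- \frac{683}{58}} = 8664 \left(- \frac{58}{683}\right) = - \frac{502512}{683} \approx -735.74$)
$\left(-295136 + d\right) + H{\left(422 \right)} = \left(-295136 - \frac{502512}{683}\right) + 2 \cdot 422 = - \frac{202080400}{683} + 844 = - \frac{201503948}{683}$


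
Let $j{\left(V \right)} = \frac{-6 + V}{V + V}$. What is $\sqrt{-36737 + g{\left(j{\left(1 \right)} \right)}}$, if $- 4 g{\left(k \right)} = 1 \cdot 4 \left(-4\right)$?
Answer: $i \sqrt{36733} \approx 191.66 i$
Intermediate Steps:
$j{\left(V \right)} = \frac{-6 + V}{2 V}$
$g{\left(k \right)} = 4$ ($g{\left(k \right)} = - \frac{1 \cdot 4 \left(-4\right)}{4} = - \frac{4 \left(-4\right)}{4} = \left(- \frac{1}{4}\right) \left(-16\right) = 4$)
$\sqrt{-36737 + g{\left(j{\left(1 \right)} \right)}} = \sqrt{-36737 + 4} = \sqrt{-36733} = i \sqrt{36733}$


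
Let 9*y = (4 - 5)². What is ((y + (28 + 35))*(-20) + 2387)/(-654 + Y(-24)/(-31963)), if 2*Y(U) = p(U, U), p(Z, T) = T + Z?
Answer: -323561449/188134002 ≈ -1.7198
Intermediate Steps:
Y(U) = U (Y(U) = (U + U)/2 = (2*U)/2 = U)
y = ⅑ (y = (4 - 5)²/9 = (⅑)*(-1)² = (⅑)*1 = ⅑ ≈ 0.11111)
((y + (28 + 35))*(-20) + 2387)/(-654 + Y(-24)/(-31963)) = ((⅑ + (28 + 35))*(-20) + 2387)/(-654 - 24/(-31963)) = ((⅑ + 63)*(-20) + 2387)/(-654 - 24*(-1/31963)) = ((568/9)*(-20) + 2387)/(-654 + 24/31963) = (-11360/9 + 2387)/(-20903778/31963) = (10123/9)*(-31963/20903778) = -323561449/188134002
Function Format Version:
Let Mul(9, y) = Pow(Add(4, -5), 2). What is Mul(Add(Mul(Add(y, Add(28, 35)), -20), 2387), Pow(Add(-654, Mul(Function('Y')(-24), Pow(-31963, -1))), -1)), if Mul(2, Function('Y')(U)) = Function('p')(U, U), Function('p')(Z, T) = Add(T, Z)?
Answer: Rational(-323561449, 188134002) ≈ -1.7198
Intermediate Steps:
Function('Y')(U) = U (Function('Y')(U) = Mul(Rational(1, 2), Add(U, U)) = Mul(Rational(1, 2), Mul(2, U)) = U)
y = Rational(1, 9) (y = Mul(Rational(1, 9), Pow(Add(4, -5), 2)) = Mul(Rational(1, 9), Pow(-1, 2)) = Mul(Rational(1, 9), 1) = Rational(1, 9) ≈ 0.11111)
Mul(Add(Mul(Add(y, Add(28, 35)), -20), 2387), Pow(Add(-654, Mul(Function('Y')(-24), Pow(-31963, -1))), -1)) = Mul(Add(Mul(Add(Rational(1, 9), Add(28, 35)), -20), 2387), Pow(Add(-654, Mul(-24, Pow(-31963, -1))), -1)) = Mul(Add(Mul(Add(Rational(1, 9), 63), -20), 2387), Pow(Add(-654, Mul(-24, Rational(-1, 31963))), -1)) = Mul(Add(Mul(Rational(568, 9), -20), 2387), Pow(Add(-654, Rational(24, 31963)), -1)) = Mul(Add(Rational(-11360, 9), 2387), Pow(Rational(-20903778, 31963), -1)) = Mul(Rational(10123, 9), Rational(-31963, 20903778)) = Rational(-323561449, 188134002)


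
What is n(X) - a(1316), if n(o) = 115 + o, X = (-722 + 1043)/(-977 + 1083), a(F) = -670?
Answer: 83531/106 ≈ 788.03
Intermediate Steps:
X = 321/106 ≈ 3.0283
n(X) - a(1316) = (115 + 321/106) - 1*(-670) = 12511/106 + 670 = 83531/106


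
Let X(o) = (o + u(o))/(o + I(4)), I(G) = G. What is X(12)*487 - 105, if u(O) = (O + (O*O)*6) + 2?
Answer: 215875/8 ≈ 26984.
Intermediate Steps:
u(O) = 2 + O + 6*O**2 (u(O) = (O + O**2*6) + 2 = (O + 6*O**2) + 2 = 2 + O + 6*O**2)
X(o) = (2 + 2*o + 6*o**2)/(4 + o) (X(o) = (o + (2 + o + 6*o**2))/(o + 4) = (2 + 2*o + 6*o**2)/(4 + o))
X(12)*487 - 105 = (2*(1 + 12 + 3*12**2)/(4 + 12))*487 - 105 = (2*(1 + 12 + 3*144)/16)*487 - 105 = (2*(1/16)*(1 + 12 + 432))*487 - 105 = (2*(1/16)*445)*487 - 105 = (445/8)*487 - 105 = 216715/8 - 105 = 215875/8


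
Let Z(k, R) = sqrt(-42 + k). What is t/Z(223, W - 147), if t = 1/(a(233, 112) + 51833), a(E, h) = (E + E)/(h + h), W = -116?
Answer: 112*sqrt(181)/1050800749 ≈ 1.4340e-6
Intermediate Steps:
a(E, h) = E/h (a(E, h) = (2*E)/((2*h)) = (2*E)*(1/(2*h)) = E/h)
t = 112/5805529 (t = 1/(233/112 + 51833) = 1/(5805529/112) = 112/5805529 ≈ 1.9292e-5)
t/Z(223, W - 147) = 112/(5805529*(sqrt(-42 + 223))) = 112/(5805529*(sqrt(181))) = 112*(sqrt(181)/181)/5805529 = 112*sqrt(181)/1050800749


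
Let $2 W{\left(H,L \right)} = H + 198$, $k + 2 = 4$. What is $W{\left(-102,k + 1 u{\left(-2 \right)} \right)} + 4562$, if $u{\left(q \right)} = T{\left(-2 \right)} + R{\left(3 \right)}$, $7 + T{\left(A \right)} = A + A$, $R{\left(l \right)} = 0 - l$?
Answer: $4610$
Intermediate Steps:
$k = 2$ ($k = -2 + 4 = 2$)
$R{\left(l \right)} = - l$
$T{\left(A \right)} = -7 + 2 A$ ($T{\left(A \right)} = -7 + \left(A + A\right) = -7 + 2 A$)
$u{\left(q \right)} = -14$ ($u{\left(q \right)} = \left(-7 + 2 \left(-2\right)\right) - 3 = \left(-7 - 4\right) - 3 = -11 - 3 = -14$)
$W{\left(H,L \right)} = 99 + \frac{H}{2}$ ($W{\left(H,L \right)} = \frac{H + 198}{2} = \frac{198 + H}{2} = 99 + \frac{H}{2}$)
$W{\left(-102,k + 1 u{\left(-2 \right)} \right)} + 4562 = \left(99 + \frac{1}{2} \left(-102\right)\right) + 4562 = \left(99 - 51\right) + 4562 = 48 + 4562 = 4610$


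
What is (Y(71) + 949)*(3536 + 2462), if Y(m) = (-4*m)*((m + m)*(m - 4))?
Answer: -16200759946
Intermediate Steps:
Y(m) = -8*m²*(-4 + m) (Y(m) = (-4*m)*((2*m)*(-4 + m)) = (-4*m)*(2*m*(-4 + m)) = -8*m²*(-4 + m))
(Y(71) + 949)*(3536 + 2462) = (8*71²*(4 - 1*71) + 949)*(3536 + 2462) = (8*5041*(4 - 71) + 949)*5998 = (8*5041*(-67) + 949)*5998 = (-2701976 + 949)*5998 = -2701027*5998 = -16200759946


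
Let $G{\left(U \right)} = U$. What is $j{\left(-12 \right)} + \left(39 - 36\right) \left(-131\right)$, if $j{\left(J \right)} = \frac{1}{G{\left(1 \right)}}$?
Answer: $-392$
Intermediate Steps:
$j{\left(J \right)} = 1$ ($j{\left(J \right)} = 1^{-1} = 1$)
$j{\left(-12 \right)} + \left(39 - 36\right) \left(-131\right) = 1 + \left(39 - 36\right) \left(-131\right) = 1 + 3 \left(-131\right) = 1 - 393 = -392$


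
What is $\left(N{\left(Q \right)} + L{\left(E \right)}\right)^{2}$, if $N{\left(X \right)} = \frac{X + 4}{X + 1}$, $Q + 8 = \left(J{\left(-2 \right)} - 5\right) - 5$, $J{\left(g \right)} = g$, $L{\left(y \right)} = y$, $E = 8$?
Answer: $\frac{28224}{361} \approx 78.183$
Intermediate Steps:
$Q = -20$ ($Q = -8 - 12 = -20$)
$N{\left(X \right)} = \frac{4 + X}{1 + X}$
$\left(N{\left(Q \right)} + L{\left(E \right)}\right)^{2} = \left(\frac{4 - 20}{1 - 20} + 8\right)^{2} = \left(\frac{1}{-19} \left(-16\right) + 8\right)^{2} = \left(\left(- \frac{1}{19}\right) \left(-16\right) + 8\right)^{2} = \left(\frac{16}{19} + 8\right)^{2} = \left(\frac{168}{19}\right)^{2} = \frac{28224}{361}$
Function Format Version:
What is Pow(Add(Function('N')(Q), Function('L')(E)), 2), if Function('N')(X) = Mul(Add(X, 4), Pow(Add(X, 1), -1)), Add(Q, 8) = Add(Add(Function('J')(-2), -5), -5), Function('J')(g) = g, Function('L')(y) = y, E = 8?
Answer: Rational(28224, 361) ≈ 78.183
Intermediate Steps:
Q = -20 (Q = Add(-8, Add(Add(-2, -5), -5)) = Add(-8, Add(-7, -5)) = Add(-8, -12) = -20)
Function('N')(X) = Mul(Pow(Add(1, X), -1), Add(4, X)) (Function('N')(X) = Mul(Add(4, X), Pow(Add(1, X), -1)) = Mul(Pow(Add(1, X), -1), Add(4, X)))
Pow(Add(Function('N')(Q), Function('L')(E)), 2) = Pow(Add(Mul(Pow(Add(1, -20), -1), Add(4, -20)), 8), 2) = Pow(Add(Mul(Pow(-19, -1), -16), 8), 2) = Pow(Add(Mul(Rational(-1, 19), -16), 8), 2) = Pow(Add(Rational(16, 19), 8), 2) = Pow(Rational(168, 19), 2) = Rational(28224, 361)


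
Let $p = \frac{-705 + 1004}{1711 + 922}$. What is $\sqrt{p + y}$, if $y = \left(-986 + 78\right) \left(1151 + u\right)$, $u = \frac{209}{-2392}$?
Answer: $\frac{i \sqrt{2590790177165036834}}{1574534} \approx 1022.3 i$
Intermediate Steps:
$u = - \frac{209}{2392}$ ($u = 209 \left(- \frac{1}{2392}\right) = - \frac{209}{2392} \approx -0.087375$)
$y = - \frac{624927141}{598}$ ($y = \left(-986 + 78\right) \left(1151 - \frac{209}{2392}\right) = \left(-908\right) \frac{2752983}{2392} = - \frac{624927141}{598} \approx -1.045 \cdot 10^{6}$)
$p = \frac{299}{2633} \approx 0.11356$
$\sqrt{p + y} = \sqrt{\frac{299}{2633} - \frac{624927141}{598}} = \sqrt{- \frac{1645432983451}{1574534}} = \frac{i \sqrt{2590790177165036834}}{1574534}$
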